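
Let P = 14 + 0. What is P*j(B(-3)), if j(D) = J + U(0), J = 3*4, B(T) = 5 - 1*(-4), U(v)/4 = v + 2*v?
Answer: 168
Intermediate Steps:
U(v) = 12*v (U(v) = 4*(v + 2*v) = 4*(3*v) = 12*v)
B(T) = 9 (B(T) = 5 + 4 = 9)
J = 12
j(D) = 12 (j(D) = 12 + 12*0 = 12 + 0 = 12)
P = 14
P*j(B(-3)) = 14*12 = 168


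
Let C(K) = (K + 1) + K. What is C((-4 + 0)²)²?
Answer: 1089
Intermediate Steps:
C(K) = 1 + 2*K (C(K) = (1 + K) + K = 1 + 2*K)
C((-4 + 0)²)² = (1 + 2*(-4 + 0)²)² = (1 + 2*(-4)²)² = (1 + 2*16)² = (1 + 32)² = 33² = 1089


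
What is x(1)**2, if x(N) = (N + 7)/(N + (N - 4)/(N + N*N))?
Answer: 256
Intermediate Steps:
x(N) = (7 + N)/(N + (-4 + N)/(N + N**2))
x(1)**2 = (1*(7 + 1**2 + 8*1)/(-4 + 1 + 1**2 + 1**3))**2 = (1*(7 + 1 + 8)/(-4 + 1 + 1 + 1))**2 = (1*16/(-1))**2 = (1*(-1)*16)**2 = (-16)**2 = 256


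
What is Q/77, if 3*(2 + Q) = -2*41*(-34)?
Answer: 2782/231 ≈ 12.043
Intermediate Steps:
Q = 2782/3 (Q = -2 + (-2*41*(-34))/3 = -2 + (-82*(-34))/3 = -2 + (⅓)*2788 = -2 + 2788/3 = 2782/3 ≈ 927.33)
Q/77 = (2782/3)/77 = (2782/3)*(1/77) = 2782/231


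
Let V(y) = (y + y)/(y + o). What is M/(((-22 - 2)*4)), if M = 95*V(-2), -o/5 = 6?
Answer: -95/768 ≈ -0.12370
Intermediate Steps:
o = -30 (o = -5*6 = -30)
V(y) = 2*y/(-30 + y) (V(y) = (y + y)/(y - 30) = (2*y)/(-30 + y) = 2*y/(-30 + y))
M = 95/8 (M = 95*(2*(-2)/(-30 - 2)) = 95*(2*(-2)/(-32)) = 95*(2*(-2)*(-1/32)) = 95*(⅛) = 95/8 ≈ 11.875)
M/(((-22 - 2)*4)) = 95/(8*(((-22 - 2)*4))) = 95/(8*((-24*4))) = (95/8)/(-96) = (95/8)*(-1/96) = -95/768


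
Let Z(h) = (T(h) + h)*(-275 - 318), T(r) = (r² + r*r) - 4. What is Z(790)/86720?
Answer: -370324349/43360 ≈ -8540.7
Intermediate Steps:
T(r) = -4 + 2*r² (T(r) = (r² + r²) - 4 = 2*r² - 4 = -4 + 2*r²)
Z(h) = 2372 - 1186*h² - 593*h (Z(h) = ((-4 + 2*h²) + h)*(-275 - 318) = (-4 + h + 2*h²)*(-593) = 2372 - 1186*h² - 593*h)
Z(790)/86720 = (2372 - 1186*790² - 593*790)/86720 = (2372 - 1186*624100 - 468470)*(1/86720) = (2372 - 740182600 - 468470)*(1/86720) = -740648698*1/86720 = -370324349/43360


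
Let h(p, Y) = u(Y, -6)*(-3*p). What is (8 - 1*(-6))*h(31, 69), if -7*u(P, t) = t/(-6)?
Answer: 186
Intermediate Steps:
u(P, t) = t/42 (u(P, t) = -t/(7*(-6)) = -t*(-1)/(7*6) = -(-1)*t/42 = t/42)
h(p, Y) = 3*p/7 (h(p, Y) = ((1/42)*(-6))*(-3*p) = -(-3)*p/7 = 3*p/7)
(8 - 1*(-6))*h(31, 69) = (8 - 1*(-6))*((3/7)*31) = (8 + 6)*(93/7) = 14*(93/7) = 186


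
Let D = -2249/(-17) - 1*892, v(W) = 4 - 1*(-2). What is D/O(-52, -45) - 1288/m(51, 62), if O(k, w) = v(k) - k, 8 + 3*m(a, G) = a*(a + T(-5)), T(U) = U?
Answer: -2428941/164662 ≈ -14.751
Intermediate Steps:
v(W) = 6 (v(W) = 4 + 2 = 6)
m(a, G) = -8/3 + a*(-5 + a)/3 (m(a, G) = -8/3 + (a*(a - 5))/3 = -8/3 + (a*(-5 + a))/3 = -8/3 + a*(-5 + a)/3)
D = -12915/17 (D = -2249*(-1/17) - 892 = 2249/17 - 892 = -12915/17 ≈ -759.71)
O(k, w) = 6 - k
D/O(-52, -45) - 1288/m(51, 62) = -12915/(17*(6 - 1*(-52))) - 1288/(-8/3 - 5/3*51 + (⅓)*51²) = -12915/(17*(6 + 52)) - 1288/(-8/3 - 85 + (⅓)*2601) = -12915/17/58 - 1288/(-8/3 - 85 + 867) = -12915/17*1/58 - 1288/2338/3 = -12915/986 - 1288*3/2338 = -12915/986 - 276/167 = -2428941/164662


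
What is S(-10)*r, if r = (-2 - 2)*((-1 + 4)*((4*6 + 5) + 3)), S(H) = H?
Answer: 3840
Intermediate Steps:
r = -384 (r = -12*((24 + 5) + 3) = -12*(29 + 3) = -12*32 = -4*96 = -384)
S(-10)*r = -10*(-384) = 3840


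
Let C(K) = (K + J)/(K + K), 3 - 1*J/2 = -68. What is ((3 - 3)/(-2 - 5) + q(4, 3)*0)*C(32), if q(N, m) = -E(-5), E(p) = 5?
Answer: 0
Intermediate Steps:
J = 142 (J = 6 - 2*(-68) = 6 + 136 = 142)
C(K) = (142 + K)/(2*K) (C(K) = (K + 142)/(K + K) = (142 + K)/((2*K)) = (142 + K)*(1/(2*K)) = (142 + K)/(2*K))
q(N, m) = -5 (q(N, m) = -1*5 = -5)
((3 - 3)/(-2 - 5) + q(4, 3)*0)*C(32) = ((3 - 3)/(-2 - 5) - 5*0)*((1/2)*(142 + 32)/32) = (0/(-7) + 0)*((1/2)*(1/32)*174) = (0*(-1/7) + 0)*(87/32) = (0 + 0)*(87/32) = 0*(87/32) = 0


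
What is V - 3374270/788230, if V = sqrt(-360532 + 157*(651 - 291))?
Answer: -337427/78823 + 2*I*sqrt(76003) ≈ -4.2808 + 551.37*I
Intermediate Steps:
V = 2*I*sqrt(76003) (V = sqrt(-360532 + 157*360) = sqrt(-360532 + 56520) = sqrt(-304012) = 2*I*sqrt(76003) ≈ 551.37*I)
V - 3374270/788230 = 2*I*sqrt(76003) - 3374270/788230 = 2*I*sqrt(76003) - 3374270*1/788230 = 2*I*sqrt(76003) - 337427/78823 = -337427/78823 + 2*I*sqrt(76003)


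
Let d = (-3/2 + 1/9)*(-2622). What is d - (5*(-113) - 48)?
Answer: 12764/3 ≈ 4254.7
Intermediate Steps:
d = 10925/3 (d = (-3*1/2 + 1*(1/9))*(-2622) = (-3/2 + 1/9)*(-2622) = -25/18*(-2622) = 10925/3 ≈ 3641.7)
d - (5*(-113) - 48) = 10925/3 - (5*(-113) - 48) = 10925/3 - (-565 - 48) = 10925/3 - 1*(-613) = 10925/3 + 613 = 12764/3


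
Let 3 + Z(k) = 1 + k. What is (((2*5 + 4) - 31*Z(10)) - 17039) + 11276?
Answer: -5997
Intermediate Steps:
Z(k) = -2 + k (Z(k) = -3 + (1 + k) = -2 + k)
(((2*5 + 4) - 31*Z(10)) - 17039) + 11276 = (((2*5 + 4) - 31*(-2 + 10)) - 17039) + 11276 = (((10 + 4) - 31*8) - 17039) + 11276 = ((14 - 248) - 17039) + 11276 = (-234 - 17039) + 11276 = -17273 + 11276 = -5997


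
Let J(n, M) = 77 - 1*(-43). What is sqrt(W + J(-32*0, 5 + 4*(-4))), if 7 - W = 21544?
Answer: 11*I*sqrt(177) ≈ 146.35*I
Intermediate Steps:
W = -21537 (W = 7 - 1*21544 = 7 - 21544 = -21537)
J(n, M) = 120 (J(n, M) = 77 + 43 = 120)
sqrt(W + J(-32*0, 5 + 4*(-4))) = sqrt(-21537 + 120) = sqrt(-21417) = 11*I*sqrt(177)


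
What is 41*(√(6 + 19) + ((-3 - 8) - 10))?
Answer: -656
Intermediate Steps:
41*(√(6 + 19) + ((-3 - 8) - 10)) = 41*(√25 + (-11 - 10)) = 41*(5 - 21) = 41*(-16) = -656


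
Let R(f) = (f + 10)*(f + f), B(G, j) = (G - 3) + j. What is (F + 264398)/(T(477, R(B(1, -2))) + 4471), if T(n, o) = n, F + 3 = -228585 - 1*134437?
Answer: -98627/4948 ≈ -19.933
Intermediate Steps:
B(G, j) = -3 + G + j (B(G, j) = (-3 + G) + j = -3 + G + j)
F = -363025 (F = -3 + (-228585 - 1*134437) = -3 + (-228585 - 134437) = -3 - 363022 = -363025)
R(f) = 2*f*(10 + f) (R(f) = (10 + f)*(2*f) = 2*f*(10 + f))
(F + 264398)/(T(477, R(B(1, -2))) + 4471) = (-363025 + 264398)/(477 + 4471) = -98627/4948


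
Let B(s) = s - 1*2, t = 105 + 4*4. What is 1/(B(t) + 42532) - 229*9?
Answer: -87903710/42651 ≈ -2061.0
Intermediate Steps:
t = 121 (t = 105 + 16 = 121)
B(s) = -2 + s (B(s) = s - 2 = -2 + s)
1/(B(t) + 42532) - 229*9 = 1/((-2 + 121) + 42532) - 229*9 = 1/(119 + 42532) - 2061 = 1/42651 - 2061 = -87903710/42651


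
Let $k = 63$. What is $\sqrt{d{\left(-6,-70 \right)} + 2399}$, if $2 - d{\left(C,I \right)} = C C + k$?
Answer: $\sqrt{2302} \approx 47.979$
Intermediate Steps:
$d{\left(C,I \right)} = -61 - C^{2}$ ($d{\left(C,I \right)} = 2 - \left(C C + 63\right) = 2 - \left(C^{2} + 63\right) = 2 - \left(63 + C^{2}\right) = -61 - C^{2}$)
$\sqrt{d{\left(-6,-70 \right)} + 2399} = \sqrt{\left(-61 - \left(-6\right)^{2}\right) + 2399} = \sqrt{\left(-61 - 36\right) + 2399} = \sqrt{-97 + 2399} = \sqrt{2302}$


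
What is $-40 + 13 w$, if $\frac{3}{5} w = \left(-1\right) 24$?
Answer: $-560$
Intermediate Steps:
$w = -40$ ($w = \frac{5 \left(\left(-1\right) 24\right)}{3} = \frac{5}{3} \left(-24\right) = -40$)
$-40 + 13 w = -40 + 13 \left(-40\right) = -40 - 520 = -560$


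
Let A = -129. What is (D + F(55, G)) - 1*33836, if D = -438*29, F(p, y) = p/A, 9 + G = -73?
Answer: -6003457/129 ≈ -46538.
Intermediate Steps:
G = -82 (G = -9 - 73 = -82)
F(p, y) = -p/129 (F(p, y) = p/(-129) = p*(-1/129) = -p/129)
D = -12702
(D + F(55, G)) - 1*33836 = (-12702 - 1/129*55) - 1*33836 = (-12702 - 55/129) - 33836 = -1638613/129 - 33836 = -6003457/129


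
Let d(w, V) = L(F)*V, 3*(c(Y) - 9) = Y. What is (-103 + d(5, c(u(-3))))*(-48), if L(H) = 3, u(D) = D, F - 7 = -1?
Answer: 3792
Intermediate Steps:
F = 6 (F = 7 - 1 = 6)
c(Y) = 9 + Y/3
d(w, V) = 3*V
(-103 + d(5, c(u(-3))))*(-48) = (-103 + 3*(9 + (1/3)*(-3)))*(-48) = (-103 + 3*(9 - 1))*(-48) = (-103 + 3*8)*(-48) = (-103 + 24)*(-48) = -79*(-48) = 3792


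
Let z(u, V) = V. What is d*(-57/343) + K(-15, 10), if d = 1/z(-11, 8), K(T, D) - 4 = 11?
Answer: 41103/2744 ≈ 14.979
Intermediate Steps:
K(T, D) = 15 (K(T, D) = 4 + 11 = 15)
d = ⅛ (d = 1/8 = ⅛ ≈ 0.12500)
d*(-57/343) + K(-15, 10) = (-57/343)/8 + 15 = (-57*1/343)/8 + 15 = (⅛)*(-57/343) + 15 = -57/2744 + 15 = 41103/2744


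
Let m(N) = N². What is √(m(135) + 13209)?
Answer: 13*√186 ≈ 177.30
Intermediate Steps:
√(m(135) + 13209) = √(135² + 13209) = √(18225 + 13209) = √31434 = 13*√186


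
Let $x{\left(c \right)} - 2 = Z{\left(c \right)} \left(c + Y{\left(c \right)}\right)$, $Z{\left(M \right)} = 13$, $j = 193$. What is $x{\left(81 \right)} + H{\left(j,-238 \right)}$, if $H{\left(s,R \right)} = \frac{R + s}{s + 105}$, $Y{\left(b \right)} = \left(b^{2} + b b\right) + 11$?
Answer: $\frac{51191587}{298} \approx 1.7178 \cdot 10^{5}$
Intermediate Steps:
$Y{\left(b \right)} = 11 + 2 b^{2}$ ($Y{\left(b \right)} = \left(b^{2} + b^{2}\right) + 11 = 2 b^{2} + 11 = 11 + 2 b^{2}$)
$H{\left(s,R \right)} = \frac{R + s}{105 + s}$
$x{\left(c \right)} = 145 + 13 c + 26 c^{2}$ ($x{\left(c \right)} = 2 + 13 \left(c + \left(11 + 2 c^{2}\right)\right) = 2 + 13 \left(11 + c + 2 c^{2}\right) = 2 + \left(143 + 13 c + 26 c^{2}\right) = 145 + 13 c + 26 c^{2}$)
$x{\left(81 \right)} + H{\left(j,-238 \right)} = \left(145 + 13 \cdot 81 + 26 \cdot 81^{2}\right) + \frac{-238 + 193}{105 + 193} = \left(145 + 1053 + 26 \cdot 6561\right) + \frac{1}{298} \left(-45\right) = \left(145 + 1053 + 170586\right) + \frac{1}{298} \left(-45\right) = 171784 - \frac{45}{298} = \frac{51191587}{298}$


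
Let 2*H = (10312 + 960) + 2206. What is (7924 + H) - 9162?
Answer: 5501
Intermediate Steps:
H = 6739 (H = ((10312 + 960) + 2206)/2 = (11272 + 2206)/2 = (1/2)*13478 = 6739)
(7924 + H) - 9162 = (7924 + 6739) - 9162 = 14663 - 9162 = 5501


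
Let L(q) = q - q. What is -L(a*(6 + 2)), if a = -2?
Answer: 0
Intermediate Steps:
L(q) = 0
-L(a*(6 + 2)) = -1*0 = 0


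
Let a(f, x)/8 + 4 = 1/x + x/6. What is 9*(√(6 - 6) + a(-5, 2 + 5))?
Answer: -1356/7 ≈ -193.71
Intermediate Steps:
a(f, x) = -32 + 8/x + 4*x/3 (a(f, x) = -32 + 8*(1/x + x/6) = -32 + (8/x + 4*x/3) = -32 + 8/x + 4*x/3)
9*(√(6 - 6) + a(-5, 2 + 5)) = 9*(√(6 - 6) + (-32 + 8/(2 + 5) + 4*(2 + 5)/3)) = 9*(√0 + (-32 + 8/7 + (4/3)*7)) = 9*(0 + (-32 + 8*(⅐) + 28/3)) = 9*(0 + (-32 + 8/7 + 28/3)) = 9*(0 - 452/21) = 9*(-452/21) = -1356/7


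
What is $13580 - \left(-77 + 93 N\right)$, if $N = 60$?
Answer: $8077$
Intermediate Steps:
$13580 - \left(-77 + 93 N\right) = 13580 + \left(77 - 5580\right) = 13580 - 5503 = 8077$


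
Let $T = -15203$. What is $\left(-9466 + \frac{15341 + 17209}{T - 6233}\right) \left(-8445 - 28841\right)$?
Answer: $\frac{1891758584909}{5359} \approx 3.5301 \cdot 10^{8}$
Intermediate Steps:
$\left(-9466 + \frac{15341 + 17209}{T - 6233}\right) \left(-8445 - 28841\right) = \left(-9466 + \frac{15341 + 17209}{-15203 - 6233}\right) \left(-8445 - 28841\right) = \left(-9466 + \frac{32550}{-21436}\right) \left(-37286\right) = \left(-9466 + 32550 \left(- \frac{1}{21436}\right)\right) \left(-37286\right) = \left(-9466 - \frac{16275}{10718}\right) \left(-37286\right) = \left(- \frac{101472863}{10718}\right) \left(-37286\right) = \frac{1891758584909}{5359}$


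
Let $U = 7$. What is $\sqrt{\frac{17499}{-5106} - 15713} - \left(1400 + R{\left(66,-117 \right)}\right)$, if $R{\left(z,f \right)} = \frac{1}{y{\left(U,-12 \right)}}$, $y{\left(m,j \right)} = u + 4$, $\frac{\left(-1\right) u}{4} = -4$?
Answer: $- \frac{28001}{20} + \frac{9 i \sqrt{562066778}}{1702} \approx -1400.1 + 125.37 i$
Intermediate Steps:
$u = 16$ ($u = \left(-4\right) \left(-4\right) = 16$)
$y{\left(m,j \right)} = 20$ ($y{\left(m,j \right)} = 16 + 4 = 20$)
$R{\left(z,f \right)} = \frac{1}{20}$
$\sqrt{\frac{17499}{-5106} - 15713} - \left(1400 + R{\left(66,-117 \right)}\right) = \sqrt{\frac{17499}{-5106} - 15713} - \left(1400 + \frac{1}{20}\right) = \sqrt{17499 \left(- \frac{1}{5106}\right) - 15713} - \frac{28001}{20} = \sqrt{- \frac{5833}{1702} - 15713} - \frac{28001}{20} = \sqrt{- \frac{26749359}{1702}} - \frac{28001}{20} = \frac{9 i \sqrt{562066778}}{1702} - \frac{28001}{20} = - \frac{28001}{20} + \frac{9 i \sqrt{562066778}}{1702}$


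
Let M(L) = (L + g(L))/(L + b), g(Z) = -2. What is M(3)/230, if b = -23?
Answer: -1/4600 ≈ -0.00021739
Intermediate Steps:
M(L) = (-2 + L)/(-23 + L) (M(L) = (L - 2)/(L - 23) = (-2 + L)/(-23 + L))
M(3)/230 = ((-2 + 3)/(-23 + 3))/230 = (1/(-20))*(1/230) = -1/20*1*(1/230) = -1/20*1/230 = -1/4600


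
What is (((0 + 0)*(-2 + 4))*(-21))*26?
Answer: 0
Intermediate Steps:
(((0 + 0)*(-2 + 4))*(-21))*26 = ((0*2)*(-21))*26 = (0*(-21))*26 = 0*26 = 0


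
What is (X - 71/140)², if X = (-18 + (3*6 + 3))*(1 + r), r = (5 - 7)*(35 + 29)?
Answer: 2852734921/19600 ≈ 1.4555e+5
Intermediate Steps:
r = -128 (r = -2*64 = -128)
X = -381 (X = (-18 + (3*6 + 3))*(1 - 128) = (-18 + (18 + 3))*(-127) = (-18 + 21)*(-127) = 3*(-127) = -381)
(X - 71/140)² = (-381 - 71/140)² = (-53411/140)² = 2852734921/19600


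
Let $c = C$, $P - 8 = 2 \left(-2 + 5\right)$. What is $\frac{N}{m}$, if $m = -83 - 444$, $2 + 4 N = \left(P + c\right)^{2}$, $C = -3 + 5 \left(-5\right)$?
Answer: $- \frac{97}{1054} \approx -0.09203$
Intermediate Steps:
$C = -28$ ($C = -3 - 25 = -28$)
$P = 14$ ($P = 8 + 2 \left(-2 + 5\right) = 8 + 2 \cdot 3 = 8 + 6 = 14$)
$c = -28$
$N = \frac{97}{2}$ ($N = - \frac{1}{2} + \frac{\left(14 - 28\right)^{2}}{4} = - \frac{1}{2} + \frac{\left(-14\right)^{2}}{4} = - \frac{1}{2} + \frac{1}{4} \cdot 196 = - \frac{1}{2} + 49 = \frac{97}{2} \approx 48.5$)
$m = -527$
$\frac{N}{m} = \frac{97}{2 \left(-527\right)} = \frac{97}{2} \left(- \frac{1}{527}\right) = - \frac{97}{1054}$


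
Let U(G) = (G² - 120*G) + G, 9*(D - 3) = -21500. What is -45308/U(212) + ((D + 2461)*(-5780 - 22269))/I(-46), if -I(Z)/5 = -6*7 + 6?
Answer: -7789810828/665415 ≈ -11707.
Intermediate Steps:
D = -21473/9 (D = 3 + (⅑)*(-21500) = 3 - 21500/9 = -21473/9 ≈ -2385.9)
U(G) = G² - 119*G
I(Z) = 180 (I(Z) = -5*(-6*7 + 6) = -5*(-42 + 6) = -5*(-36) = 180)
-45308/U(212) + ((D + 2461)*(-5780 - 22269))/I(-46) = -45308*1/(212*(-119 + 212)) + ((-21473/9 + 2461)*(-5780 - 22269))/180 = -45308/(212*93) + ((676/9)*(-28049))*(1/180) = -45308/19716 - 18961124/9*1/180 = -45308*1/19716 - 4740281/405 = -11327/4929 - 4740281/405 = -7789810828/665415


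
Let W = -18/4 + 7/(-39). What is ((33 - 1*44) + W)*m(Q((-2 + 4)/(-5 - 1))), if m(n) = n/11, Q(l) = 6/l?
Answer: 3669/143 ≈ 25.657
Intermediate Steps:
W = -365/78 (W = -18*¼ + 7*(-1/39) = -9/2 - 7/39 = -365/78 ≈ -4.6795)
m(n) = n/11 (m(n) = n*(1/11) = n/11)
((33 - 1*44) + W)*m(Q((-2 + 4)/(-5 - 1))) = ((33 - 1*44) - 365/78)*((6/(((-2 + 4)/(-5 - 1))))/11) = ((33 - 44) - 365/78)*((6/((2/(-6))))/11) = (-11 - 365/78)*((6/((2*(-⅙))))/11) = -1223*6/(-⅓)/858 = -1223*6*(-3)/858 = -1223*(-18)/858 = -1223/78*(-18/11) = 3669/143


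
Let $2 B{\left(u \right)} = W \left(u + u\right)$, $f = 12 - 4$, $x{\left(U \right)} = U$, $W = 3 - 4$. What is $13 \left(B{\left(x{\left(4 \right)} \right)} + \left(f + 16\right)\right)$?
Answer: $260$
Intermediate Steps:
$W = -1$
$f = 8$ ($f = 12 - 4 = 8$)
$B{\left(u \right)} = - u$ ($B{\left(u \right)} = \frac{\left(-1\right) \left(u + u\right)}{2} = \frac{\left(-1\right) 2 u}{2} = \frac{\left(-2\right) u}{2} = - u$)
$13 \left(B{\left(x{\left(4 \right)} \right)} + \left(f + 16\right)\right) = 13 \left(\left(-1\right) 4 + \left(8 + 16\right)\right) = 13 \left(-4 + 24\right) = 13 \cdot 20 = 260$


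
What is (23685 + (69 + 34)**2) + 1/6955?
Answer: 238514771/6955 ≈ 34294.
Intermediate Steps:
(23685 + (69 + 34)**2) + 1/6955 = (23685 + 103**2) + 1/6955 = (23685 + 10609) + 1/6955 = 34294 + 1/6955 = 238514771/6955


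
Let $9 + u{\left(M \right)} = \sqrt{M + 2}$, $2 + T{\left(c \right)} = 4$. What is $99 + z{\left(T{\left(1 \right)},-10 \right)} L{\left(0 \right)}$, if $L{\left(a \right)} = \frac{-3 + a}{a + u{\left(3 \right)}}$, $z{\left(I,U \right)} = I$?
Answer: $\frac{3789}{38} + \frac{3 \sqrt{5}}{38} \approx 99.887$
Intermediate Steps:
$T{\left(c \right)} = 2$ ($T{\left(c \right)} = -2 + 4 = 2$)
$u{\left(M \right)} = -9 + \sqrt{2 + M}$ ($u{\left(M \right)} = -9 + \sqrt{M + 2} = -9 + \sqrt{2 + M}$)
$L{\left(a \right)} = \frac{-3 + a}{-9 + a + \sqrt{5}}$ ($L{\left(a \right)} = \frac{-3 + a}{a - \left(9 - \sqrt{2 + 3}\right)} = \frac{-3 + a}{a - \left(9 - \sqrt{5}\right)} = \frac{-3 + a}{-9 + a + \sqrt{5}}$)
$99 + z{\left(T{\left(1 \right)},-10 \right)} L{\left(0 \right)} = 99 + 2 \frac{-3 + 0}{-9 + 0 + \sqrt{5}} = 99 + 2 \frac{1}{-9 + \sqrt{5}} \left(-3\right) = 99 + 2 \left(- \frac{3}{-9 + \sqrt{5}}\right) = 99 - \frac{6}{-9 + \sqrt{5}}$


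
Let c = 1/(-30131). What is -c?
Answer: 1/30131 ≈ 3.3188e-5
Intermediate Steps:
c = -1/30131 ≈ -3.3188e-5
-c = -1*(-1/30131) = 1/30131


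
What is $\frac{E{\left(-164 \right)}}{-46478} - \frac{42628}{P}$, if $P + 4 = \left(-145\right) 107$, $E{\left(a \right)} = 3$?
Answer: $\frac{1981217627}{721292082} \approx 2.7468$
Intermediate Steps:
$P = -15519$ ($P = -4 - 15515 = -15519$)
$\frac{E{\left(-164 \right)}}{-46478} - \frac{42628}{P} = \frac{3}{-46478} - \frac{42628}{-15519} = 3 \left(- \frac{1}{46478}\right) - - \frac{42628}{15519} = - \frac{3}{46478} + \frac{42628}{15519} = \frac{1981217627}{721292082}$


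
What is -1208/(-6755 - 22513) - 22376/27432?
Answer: -719633/929259 ≈ -0.77442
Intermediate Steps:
-1208/(-6755 - 22513) - 22376/27432 = -1208/(-29268) - 22376*1/27432 = -1208*(-1/29268) - 2797/3429 = 302/7317 - 2797/3429 = -719633/929259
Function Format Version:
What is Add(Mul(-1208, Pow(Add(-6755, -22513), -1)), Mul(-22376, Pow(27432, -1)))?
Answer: Rational(-719633, 929259) ≈ -0.77442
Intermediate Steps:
Add(Mul(-1208, Pow(Add(-6755, -22513), -1)), Mul(-22376, Pow(27432, -1))) = Add(Mul(-1208, Pow(-29268, -1)), Mul(-22376, Rational(1, 27432))) = Add(Mul(-1208, Rational(-1, 29268)), Rational(-2797, 3429)) = Add(Rational(302, 7317), Rational(-2797, 3429)) = Rational(-719633, 929259)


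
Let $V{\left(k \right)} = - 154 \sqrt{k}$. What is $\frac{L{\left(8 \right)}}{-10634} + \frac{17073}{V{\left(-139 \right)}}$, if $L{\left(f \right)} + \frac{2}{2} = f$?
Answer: $- \frac{7}{10634} + \frac{2439 i \sqrt{139}}{3058} \approx -0.00065827 + 9.4033 i$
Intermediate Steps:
$L{\left(f \right)} = -1 + f$
$\frac{L{\left(8 \right)}}{-10634} + \frac{17073}{V{\left(-139 \right)}} = \frac{-1 + 8}{-10634} + \frac{17073}{\left(-154\right) \sqrt{-139}} = 7 \left(- \frac{1}{10634}\right) + \frac{17073}{\left(-154\right) i \sqrt{139}} = - \frac{7}{10634} + \frac{17073}{\left(-154\right) i \sqrt{139}} = - \frac{7}{10634} + 17073 \frac{i \sqrt{139}}{21406} = - \frac{7}{10634} + \frac{2439 i \sqrt{139}}{3058}$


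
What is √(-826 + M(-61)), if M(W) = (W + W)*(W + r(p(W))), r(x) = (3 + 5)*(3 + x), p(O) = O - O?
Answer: 2*√922 ≈ 60.729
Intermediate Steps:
p(O) = 0
r(x) = 24 + 8*x (r(x) = 8*(3 + x) = 24 + 8*x)
M(W) = 2*W*(24 + W) (M(W) = (W + W)*(W + (24 + 8*0)) = (2*W)*(W + (24 + 0)) = (2*W)*(W + 24) = (2*W)*(24 + W) = 2*W*(24 + W))
√(-826 + M(-61)) = √(-826 + 2*(-61)*(24 - 61)) = √(-826 + 2*(-61)*(-37)) = √(-826 + 4514) = √3688 = 2*√922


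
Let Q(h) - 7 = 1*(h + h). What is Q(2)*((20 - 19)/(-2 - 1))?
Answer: -11/3 ≈ -3.6667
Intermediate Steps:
Q(h) = 7 + 2*h (Q(h) = 7 + 1*(h + h) = 7 + 1*(2*h) = 7 + 2*h)
Q(2)*((20 - 19)/(-2 - 1)) = (7 + 2*2)*((20 - 19)/(-2 - 1)) = (7 + 4)*(1/(-3)) = 11*(1*(-⅓)) = 11*(-⅓) = -11/3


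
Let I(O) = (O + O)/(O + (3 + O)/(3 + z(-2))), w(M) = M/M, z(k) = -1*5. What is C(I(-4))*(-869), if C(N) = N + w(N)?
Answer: -19987/7 ≈ -2855.3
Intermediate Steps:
z(k) = -5
w(M) = 1
I(O) = 2*O/(-3/2 + O/2) (I(O) = (O + O)/(O + (3 + O)/(3 - 5)) = (2*O)/(O + (3 + O)/(-2)) = (2*O)/(O + (3 + O)*(-½)) = (2*O)/(O + (-3/2 - O/2)) = (2*O)/(-3/2 + O/2) = 2*O/(-3/2 + O/2))
C(N) = 1 + N (C(N) = N + 1 = 1 + N)
C(I(-4))*(-869) = (1 + 4*(-4)/(-3 - 4))*(-869) = (1 + 4*(-4)/(-7))*(-869) = (1 + 4*(-4)*(-⅐))*(-869) = (1 + 16/7)*(-869) = (23/7)*(-869) = -19987/7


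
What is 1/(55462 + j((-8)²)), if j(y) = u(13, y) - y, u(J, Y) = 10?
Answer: 1/55408 ≈ 1.8048e-5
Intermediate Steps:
j(y) = 10 - y
1/(55462 + j((-8)²)) = 1/(55462 + (10 - 1*(-8)²)) = 1/(55462 + (10 - 1*64)) = 1/(55462 + (10 - 64)) = 1/(55462 - 54) = 1/55408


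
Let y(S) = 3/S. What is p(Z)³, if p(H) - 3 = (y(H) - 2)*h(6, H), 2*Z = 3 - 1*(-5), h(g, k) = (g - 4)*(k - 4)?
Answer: 27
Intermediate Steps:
h(g, k) = (-4 + g)*(-4 + k)
Z = 4 (Z = (3 - 1*(-5))/2 = (3 + 5)/2 = (½)*8 = 4)
p(H) = 3 + (-8 + 2*H)*(-2 + 3/H) (p(H) = 3 + (3/H - 2)*(16 - 4*6 - 4*H + 6*H) = 3 + (-2 + 3/H)*(16 - 24 - 4*H + 6*H) = 3 + (-2 + 3/H)*(-8 + 2*H) = 3 + (-8 + 2*H)*(-2 + 3/H))
p(Z)³ = (25 - 24/4 - 4*4)³ = (25 - 24*¼ - 16)³ = (25 - 6 - 16)³ = 3³ = 27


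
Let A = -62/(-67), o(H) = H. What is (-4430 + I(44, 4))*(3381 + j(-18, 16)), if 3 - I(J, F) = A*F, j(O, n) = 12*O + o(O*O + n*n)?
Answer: -1111729465/67 ≈ -1.6593e+7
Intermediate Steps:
A = 62/67 (A = -62*(-1/67) = 62/67 ≈ 0.92537)
j(O, n) = O² + n² + 12*O (j(O, n) = 12*O + (O*O + n*n) = 12*O + (O² + n²) = O² + n² + 12*O)
I(J, F) = 3 - 62*F/67
(-4430 + I(44, 4))*(3381 + j(-18, 16)) = (-4430 + (3 - 62/67*4))*(3381 + ((-18)² + 16² + 12*(-18))) = (-4430 + (3 - 248/67))*(3381 + (324 + 256 - 216)) = (-4430 - 47/67)*(3381 + 364) = -296857/67*3745 = -1111729465/67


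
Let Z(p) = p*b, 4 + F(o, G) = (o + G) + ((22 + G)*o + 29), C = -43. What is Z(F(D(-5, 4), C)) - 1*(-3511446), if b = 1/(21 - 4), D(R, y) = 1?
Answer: 59694544/17 ≈ 3.5114e+6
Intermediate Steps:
b = 1/17 ≈ 0.058824
F(o, G) = 25 + G + o + o*(22 + G) (F(o, G) = -4 + ((o + G) + ((22 + G)*o + 29)) = -4 + ((G + o) + (o*(22 + G) + 29)) = -4 + ((G + o) + (29 + o*(22 + G))) = -4 + (29 + G + o + o*(22 + G)) = 25 + G + o + o*(22 + G))
Z(p) = p/17 (Z(p) = p*(1/17) = p/17)
Z(F(D(-5, 4), C)) - 1*(-3511446) = (25 - 43 + 23*1 - 43*1)/17 - 1*(-3511446) = (25 - 43 + 23 - 43)/17 + 3511446 = (1/17)*(-38) + 3511446 = -38/17 + 3511446 = 59694544/17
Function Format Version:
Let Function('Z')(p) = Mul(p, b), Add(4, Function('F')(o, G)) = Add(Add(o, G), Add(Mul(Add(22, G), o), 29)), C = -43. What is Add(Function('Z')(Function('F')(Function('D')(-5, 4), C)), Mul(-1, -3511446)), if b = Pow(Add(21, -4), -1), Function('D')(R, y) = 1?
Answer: Rational(59694544, 17) ≈ 3.5114e+6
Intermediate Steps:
b = Rational(1, 17) (b = Pow(17, -1) = Rational(1, 17) ≈ 0.058824)
Function('F')(o, G) = Add(25, G, o, Mul(o, Add(22, G))) (Function('F')(o, G) = Add(-4, Add(Add(o, G), Add(Mul(Add(22, G), o), 29))) = Add(-4, Add(Add(G, o), Add(Mul(o, Add(22, G)), 29))) = Add(-4, Add(Add(G, o), Add(29, Mul(o, Add(22, G))))) = Add(-4, Add(29, G, o, Mul(o, Add(22, G)))) = Add(25, G, o, Mul(o, Add(22, G))))
Function('Z')(p) = Mul(Rational(1, 17), p) (Function('Z')(p) = Mul(p, Rational(1, 17)) = Mul(Rational(1, 17), p))
Add(Function('Z')(Function('F')(Function('D')(-5, 4), C)), Mul(-1, -3511446)) = Add(Mul(Rational(1, 17), Add(25, -43, Mul(23, 1), Mul(-43, 1))), Mul(-1, -3511446)) = Add(Mul(Rational(1, 17), Add(25, -43, 23, -43)), 3511446) = Add(Mul(Rational(1, 17), -38), 3511446) = Add(Rational(-38, 17), 3511446) = Rational(59694544, 17)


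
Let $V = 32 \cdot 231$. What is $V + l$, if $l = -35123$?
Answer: $-27731$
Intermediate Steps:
$V = 7392$
$V + l = 7392 - 35123 = -27731$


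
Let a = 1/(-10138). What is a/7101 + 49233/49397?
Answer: 3544280568157/3556086967386 ≈ 0.99668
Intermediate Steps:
a = -1/10138 ≈ -9.8639e-5
a/7101 + 49233/49397 = -1/10138/7101 + 49233/49397 = -1/10138*1/7101 + 49233*(1/49397) = -1/71989938 + 49233/49397 = 3544280568157/3556086967386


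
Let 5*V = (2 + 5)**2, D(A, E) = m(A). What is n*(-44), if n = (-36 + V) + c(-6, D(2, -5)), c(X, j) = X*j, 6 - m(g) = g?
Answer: 11044/5 ≈ 2208.8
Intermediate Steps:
m(g) = 6 - g
D(A, E) = 6 - A
V = 49/5 (V = (2 + 5)**2/5 = (1/5)*7**2 = (1/5)*49 = 49/5 ≈ 9.8000)
n = -251/5 (n = (-36 + 49/5) - 6*(6 - 1*2) = -131/5 - 6*(6 - 2) = -131/5 - 6*4 = -131/5 - 24 = -251/5 ≈ -50.200)
n*(-44) = -251/5*(-44) = 11044/5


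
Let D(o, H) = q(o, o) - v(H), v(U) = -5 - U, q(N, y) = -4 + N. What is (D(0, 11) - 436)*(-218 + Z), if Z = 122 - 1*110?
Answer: 87344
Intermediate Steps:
Z = 12 (Z = 122 - 110 = 12)
D(o, H) = 1 + H + o (D(o, H) = (-4 + o) - (-5 - H) = (-4 + o) + (5 + H) = 1 + H + o)
(D(0, 11) - 436)*(-218 + Z) = ((1 + 11 + 0) - 436)*(-218 + 12) = (12 - 436)*(-206) = -424*(-206) = 87344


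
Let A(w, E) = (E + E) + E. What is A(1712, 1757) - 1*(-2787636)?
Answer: 2792907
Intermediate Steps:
A(w, E) = 3*E (A(w, E) = 2*E + E = 3*E)
A(1712, 1757) - 1*(-2787636) = 3*1757 - 1*(-2787636) = 5271 + 2787636 = 2792907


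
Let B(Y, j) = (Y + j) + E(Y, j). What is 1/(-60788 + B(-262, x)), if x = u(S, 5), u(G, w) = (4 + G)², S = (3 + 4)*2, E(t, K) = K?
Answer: -1/60402 ≈ -1.6556e-5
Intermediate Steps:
S = 14 (S = 7*2 = 14)
x = 324 (x = (4 + 14)² = 18² = 324)
B(Y, j) = Y + 2*j (B(Y, j) = (Y + j) + j = Y + 2*j)
1/(-60788 + B(-262, x)) = 1/(-60788 + (-262 + 2*324)) = 1/(-60788 + (-262 + 648)) = 1/(-60788 + 386) = 1/(-60402) = -1/60402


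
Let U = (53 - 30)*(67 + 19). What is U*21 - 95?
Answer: 41443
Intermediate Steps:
U = 1978 (U = 23*86 = 1978)
U*21 - 95 = 1978*21 - 95 = 41538 - 95 = 41443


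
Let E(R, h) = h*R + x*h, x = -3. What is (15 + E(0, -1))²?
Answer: 324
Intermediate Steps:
E(R, h) = -3*h + R*h (E(R, h) = h*R - 3*h = R*h - 3*h = -3*h + R*h)
(15 + E(0, -1))² = (15 - (-3 + 0))² = (15 - 1*(-3))² = (15 + 3)² = 18² = 324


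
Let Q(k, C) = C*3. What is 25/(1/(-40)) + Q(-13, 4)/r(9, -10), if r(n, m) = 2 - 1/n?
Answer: -16892/17 ≈ -993.65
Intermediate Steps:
Q(k, C) = 3*C
25/(1/(-40)) + Q(-13, 4)/r(9, -10) = 25/(1/(-40)) + (3*4)/(2 - 1/9) = 25/(-1/40) + 12/(2 - 1*⅑) = 25*(-40) + 12/(2 - ⅑) = -1000 + 12/(17/9) = -1000 + 12*(9/17) = -1000 + 108/17 = -16892/17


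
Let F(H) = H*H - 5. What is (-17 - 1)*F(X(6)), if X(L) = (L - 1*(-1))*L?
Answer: -31662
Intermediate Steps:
X(L) = L*(1 + L) (X(L) = (L + 1)*L = (1 + L)*L = L*(1 + L))
F(H) = -5 + H² (F(H) = H² - 5 = -5 + H²)
(-17 - 1)*F(X(6)) = (-17 - 1)*(-5 + (6*(1 + 6))²) = -18*(-5 + (6*7)²) = -18*(-5 + 42²) = -18*(-5 + 1764) = -18*1759 = -31662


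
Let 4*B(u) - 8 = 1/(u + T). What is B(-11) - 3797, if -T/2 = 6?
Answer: -349141/92 ≈ -3795.0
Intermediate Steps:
T = -12 (T = -2*6 = -12)
B(u) = 2 + 1/(4*(-12 + u)) (B(u) = 2 + 1/(4*(u - 12)) = 2 + 1/(4*(-12 + u)))
B(-11) - 3797 = (-95 + 8*(-11))/(4*(-12 - 11)) - 3797 = (1/4)*(-95 - 88)/(-23) - 3797 = (1/4)*(-1/23)*(-183) - 3797 = 183/92 - 3797 = -349141/92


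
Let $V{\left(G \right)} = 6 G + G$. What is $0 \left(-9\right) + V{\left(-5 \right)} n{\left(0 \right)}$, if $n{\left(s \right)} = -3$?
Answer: $105$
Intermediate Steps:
$V{\left(G \right)} = 7 G$
$0 \left(-9\right) + V{\left(-5 \right)} n{\left(0 \right)} = 0 \left(-9\right) + 7 \left(-5\right) \left(-3\right) = 0 - -105 = 0 + 105 = 105$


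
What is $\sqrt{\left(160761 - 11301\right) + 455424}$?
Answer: $2 \sqrt{151221} \approx 777.74$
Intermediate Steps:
$\sqrt{\left(160761 - 11301\right) + 455424} = \sqrt{149460 + 455424} = \sqrt{604884} = 2 \sqrt{151221}$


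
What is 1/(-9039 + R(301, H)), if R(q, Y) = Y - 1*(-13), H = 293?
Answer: -1/8733 ≈ -0.00011451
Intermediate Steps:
R(q, Y) = 13 + Y (R(q, Y) = Y + 13 = 13 + Y)
1/(-9039 + R(301, H)) = 1/(-9039 + (13 + 293)) = 1/(-9039 + 306) = 1/(-8733) = -1/8733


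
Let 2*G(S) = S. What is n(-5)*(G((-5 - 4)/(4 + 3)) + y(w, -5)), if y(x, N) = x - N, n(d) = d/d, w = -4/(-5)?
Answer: 361/70 ≈ 5.1571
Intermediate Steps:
G(S) = S/2
w = ⅘ (w = -4*(-⅕) = ⅘ ≈ 0.80000)
n(d) = 1
n(-5)*(G((-5 - 4)/(4 + 3)) + y(w, -5)) = 1*(((-5 - 4)/(4 + 3))/2 + (⅘ - 1*(-5))) = 1*((-9/7)/2 + (⅘ + 5)) = 1*((-9*⅐)/2 + 29/5) = 1*((½)*(-9/7) + 29/5) = 1*(-9/14 + 29/5) = 1*(361/70) = 361/70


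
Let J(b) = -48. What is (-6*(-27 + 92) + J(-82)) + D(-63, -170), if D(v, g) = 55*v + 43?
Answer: -3860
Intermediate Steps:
D(v, g) = 43 + 55*v
(-6*(-27 + 92) + J(-82)) + D(-63, -170) = (-6*(-27 + 92) - 48) + (43 + 55*(-63)) = (-6*65 - 48) + (43 - 3465) = (-390 - 48) - 3422 = -438 - 3422 = -3860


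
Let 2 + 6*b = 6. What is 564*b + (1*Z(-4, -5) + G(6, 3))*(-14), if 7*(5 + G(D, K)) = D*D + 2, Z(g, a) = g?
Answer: 426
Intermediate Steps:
b = 2/3 (b = -1/3 + (1/6)*6 = -1/3 + 1 = 2/3 ≈ 0.66667)
G(D, K) = -33/7 + D**2/7 (G(D, K) = -5 + (D*D + 2)/7 = -5 + (D**2 + 2)/7 = -5 + (2 + D**2)/7 = -5 + (2/7 + D**2/7) = -33/7 + D**2/7)
564*b + (1*Z(-4, -5) + G(6, 3))*(-14) = 564*(2/3) + (1*(-4) + (-33/7 + (1/7)*6**2))*(-14) = 376 + (-4 + (-33/7 + (1/7)*36))*(-14) = 376 + (-4 + (-33/7 + 36/7))*(-14) = 376 + (-4 + 3/7)*(-14) = 376 - 25/7*(-14) = 376 + 50 = 426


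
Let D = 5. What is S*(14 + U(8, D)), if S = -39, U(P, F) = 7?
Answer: -819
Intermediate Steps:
S*(14 + U(8, D)) = -39*(14 + 7) = -39*21 = -819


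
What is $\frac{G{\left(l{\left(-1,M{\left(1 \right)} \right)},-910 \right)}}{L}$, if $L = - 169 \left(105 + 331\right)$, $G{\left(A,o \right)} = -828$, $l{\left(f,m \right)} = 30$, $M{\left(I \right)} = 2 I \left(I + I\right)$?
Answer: $\frac{207}{18421} \approx 0.011237$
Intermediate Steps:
$M{\left(I \right)} = 4 I^{2}$ ($M{\left(I \right)} = 2 I 2 I = 4 I^{2}$)
$L = -73684$ ($L = \left(-169\right) 436 = -73684$)
$\frac{G{\left(l{\left(-1,M{\left(1 \right)} \right)},-910 \right)}}{L} = - \frac{828}{-73684} = \left(-828\right) \left(- \frac{1}{73684}\right) = \frac{207}{18421}$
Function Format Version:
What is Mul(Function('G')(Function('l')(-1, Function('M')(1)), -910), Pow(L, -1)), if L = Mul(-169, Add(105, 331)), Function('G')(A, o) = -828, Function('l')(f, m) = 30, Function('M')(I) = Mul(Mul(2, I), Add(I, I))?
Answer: Rational(207, 18421) ≈ 0.011237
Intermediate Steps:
Function('M')(I) = Mul(4, Pow(I, 2)) (Function('M')(I) = Mul(Mul(2, I), Mul(2, I)) = Mul(4, Pow(I, 2)))
L = -73684 (L = Mul(-169, 436) = -73684)
Mul(Function('G')(Function('l')(-1, Function('M')(1)), -910), Pow(L, -1)) = Mul(-828, Pow(-73684, -1)) = Mul(-828, Rational(-1, 73684)) = Rational(207, 18421)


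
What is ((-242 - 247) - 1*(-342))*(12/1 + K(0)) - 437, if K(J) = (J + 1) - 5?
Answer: -1613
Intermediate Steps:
K(J) = -4 + J (K(J) = (1 + J) - 5 = -4 + J)
((-242 - 247) - 1*(-342))*(12/1 + K(0)) - 437 = ((-242 - 247) - 1*(-342))*(12/1 + (-4 + 0)) - 437 = (-489 + 342)*(1*12 - 4) - 437 = -147*(12 - 4) - 437 = -147*8 - 437 = -1176 - 437 = -1613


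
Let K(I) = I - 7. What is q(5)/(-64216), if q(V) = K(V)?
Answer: 1/32108 ≈ 3.1145e-5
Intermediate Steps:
K(I) = -7 + I
q(V) = -7 + V
q(5)/(-64216) = (-7 + 5)/(-64216) = -2*(-1/64216) = 1/32108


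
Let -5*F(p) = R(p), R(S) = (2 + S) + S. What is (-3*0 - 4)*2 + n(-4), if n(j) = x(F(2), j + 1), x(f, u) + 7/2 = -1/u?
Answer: -67/6 ≈ -11.167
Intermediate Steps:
R(S) = 2 + 2*S
F(p) = -⅖ - 2*p/5 (F(p) = -(2 + 2*p)/5 = -⅖ - 2*p/5)
x(f, u) = -7/2 - 1/u
n(j) = -7/2 - 1/(1 + j) (n(j) = -7/2 - 1/(j + 1) = -7/2 - 1/(1 + j))
(-3*0 - 4)*2 + n(-4) = (-3*0 - 4)*2 + (-9 - 7*(-4))/(2*(1 - 4)) = (0 - 4)*2 + (½)*(-9 + 28)/(-3) = -4*2 + (½)*(-⅓)*19 = -8 - 19/6 = -67/6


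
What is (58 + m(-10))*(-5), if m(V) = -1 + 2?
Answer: -295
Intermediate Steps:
m(V) = 1
(58 + m(-10))*(-5) = (58 + 1)*(-5) = 59*(-5) = -295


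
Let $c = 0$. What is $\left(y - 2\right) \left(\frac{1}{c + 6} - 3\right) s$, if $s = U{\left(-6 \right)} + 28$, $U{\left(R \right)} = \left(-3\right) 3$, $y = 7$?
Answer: $- \frac{1615}{6} \approx -269.17$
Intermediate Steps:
$U{\left(R \right)} = -9$
$s = 19$ ($s = -9 + 28 = 19$)
$\left(y - 2\right) \left(\frac{1}{c + 6} - 3\right) s = \left(7 - 2\right) \left(\frac{1}{0 + 6} - 3\right) 19 = 5 \left(\frac{1}{6} - 3\right) 19 = 5 \left(- \frac{17}{6}\right) 19 = \left(- \frac{85}{6}\right) 19 = - \frac{1615}{6}$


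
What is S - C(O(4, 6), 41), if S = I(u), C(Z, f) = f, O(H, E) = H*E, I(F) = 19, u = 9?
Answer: -22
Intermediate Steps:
O(H, E) = E*H
S = 19
S - C(O(4, 6), 41) = 19 - 1*41 = 19 - 41 = -22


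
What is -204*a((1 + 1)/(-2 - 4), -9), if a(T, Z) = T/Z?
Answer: -68/9 ≈ -7.5556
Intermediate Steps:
-204*a((1 + 1)/(-2 - 4), -9) = -204*(1 + 1)/(-2 - 4)/(-9) = -204*2/(-6)*(-1)/9 = -204*2*(-⅙)*(-1)/9 = -(-68)*(-1)/9 = -204*1/27 = -68/9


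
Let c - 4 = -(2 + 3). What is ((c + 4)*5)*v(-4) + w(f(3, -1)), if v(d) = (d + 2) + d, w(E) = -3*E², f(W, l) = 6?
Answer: -198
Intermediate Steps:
c = -1 (c = 4 - (2 + 3) = 4 - 1*5 = 4 - 5 = -1)
v(d) = 2 + 2*d (v(d) = (2 + d) + d = 2 + 2*d)
((c + 4)*5)*v(-4) + w(f(3, -1)) = ((-1 + 4)*5)*(2 + 2*(-4)) - 3*6² = (3*5)*(2 - 8) - 3*36 = 15*(-6) - 108 = -90 - 108 = -198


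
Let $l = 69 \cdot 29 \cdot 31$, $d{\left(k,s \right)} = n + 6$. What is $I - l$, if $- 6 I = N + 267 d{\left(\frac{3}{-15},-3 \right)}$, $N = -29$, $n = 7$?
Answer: $- \frac{187814}{3} \approx -62605.0$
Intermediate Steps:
$d{\left(k,s \right)} = 13$ ($d{\left(k,s \right)} = 7 + 6 = 13$)
$l = 62031$ ($l = 2001 \cdot 31 = 62031$)
$I = - \frac{1721}{3}$ ($I = - \frac{-29 + 267 \cdot 13}{6} = - \frac{-29 + 3471}{6} = \left(- \frac{1}{6}\right) 3442 = - \frac{1721}{3} \approx -573.67$)
$I - l = - \frac{1721}{3} - 62031 = - \frac{187814}{3}$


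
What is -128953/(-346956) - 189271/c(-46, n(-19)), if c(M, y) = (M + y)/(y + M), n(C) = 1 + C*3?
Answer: -65668580123/346956 ≈ -1.8927e+5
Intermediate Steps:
n(C) = 1 + 3*C
c(M, y) = 1 (c(M, y) = (M + y)/(M + y) = 1)
-128953/(-346956) - 189271/c(-46, n(-19)) = -128953/(-346956) - 189271/1 = -128953*(-1/346956) - 189271*1 = 128953/346956 - 189271 = -65668580123/346956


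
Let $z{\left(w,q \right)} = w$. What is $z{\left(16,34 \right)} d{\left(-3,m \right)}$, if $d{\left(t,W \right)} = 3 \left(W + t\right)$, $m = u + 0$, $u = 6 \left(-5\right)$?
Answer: $-1584$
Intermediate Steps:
$u = -30$
$m = -30$ ($m = -30 + 0 = -30$)
$d{\left(t,W \right)} = 3 W + 3 t$
$z{\left(16,34 \right)} d{\left(-3,m \right)} = 16 \left(3 \left(-30\right) + 3 \left(-3\right)\right) = 16 \left(-90 - 9\right) = 16 \left(-99\right) = -1584$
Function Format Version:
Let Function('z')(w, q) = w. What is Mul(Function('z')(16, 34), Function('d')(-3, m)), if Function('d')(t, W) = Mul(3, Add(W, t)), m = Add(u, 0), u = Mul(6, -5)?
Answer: -1584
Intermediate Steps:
u = -30
m = -30 (m = Add(-30, 0) = -30)
Function('d')(t, W) = Add(Mul(3, W), Mul(3, t))
Mul(Function('z')(16, 34), Function('d')(-3, m)) = Mul(16, Add(Mul(3, -30), Mul(3, -3))) = Mul(16, Add(-90, -9)) = Mul(16, -99) = -1584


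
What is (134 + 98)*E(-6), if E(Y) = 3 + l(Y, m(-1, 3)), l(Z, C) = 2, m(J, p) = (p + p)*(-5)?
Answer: 1160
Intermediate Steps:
m(J, p) = -10*p (m(J, p) = (2*p)*(-5) = -10*p)
E(Y) = 5 (E(Y) = 3 + 2 = 5)
(134 + 98)*E(-6) = (134 + 98)*5 = 232*5 = 1160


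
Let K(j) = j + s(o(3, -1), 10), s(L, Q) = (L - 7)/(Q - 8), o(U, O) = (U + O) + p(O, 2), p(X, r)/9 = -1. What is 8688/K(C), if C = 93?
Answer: 4344/43 ≈ 101.02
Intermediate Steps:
p(X, r) = -9 (p(X, r) = 9*(-1) = -9)
o(U, O) = -9 + O + U (o(U, O) = (U + O) - 9 = (O + U) - 9 = -9 + O + U)
s(L, Q) = (-7 + L)/(-8 + Q)
K(j) = -7 + j (K(j) = j + (-7 + (-9 - 1 + 3))/(-8 + 10) = j + (-7 - 7)/2 = j + (1/2)*(-14) = j - 7 = -7 + j)
8688/K(C) = 8688/(-7 + 93) = 8688/86 = 8688*(1/86) = 4344/43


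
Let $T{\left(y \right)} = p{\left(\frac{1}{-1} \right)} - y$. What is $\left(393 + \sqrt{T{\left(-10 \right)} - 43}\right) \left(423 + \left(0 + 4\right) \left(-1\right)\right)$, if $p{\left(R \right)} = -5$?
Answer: $164667 + 419 i \sqrt{38} \approx 1.6467 \cdot 10^{5} + 2582.9 i$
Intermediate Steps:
$T{\left(y \right)} = -5 - y$
$\left(393 + \sqrt{T{\left(-10 \right)} - 43}\right) \left(423 + \left(0 + 4\right) \left(-1\right)\right) = \left(393 + \sqrt{\left(-5 - -10\right) - 43}\right) \left(423 + \left(0 + 4\right) \left(-1\right)\right) = \left(393 + \sqrt{\left(-5 + 10\right) - 43}\right) \left(423 + 4 \left(-1\right)\right) = \left(393 + \sqrt{5 - 43}\right) \left(423 - 4\right) = \left(393 + \sqrt{-38}\right) 419 = \left(393 + i \sqrt{38}\right) 419 = 164667 + 419 i \sqrt{38}$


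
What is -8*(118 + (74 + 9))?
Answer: -1608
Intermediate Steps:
-8*(118 + (74 + 9)) = -8*(118 + 83) = -8*201 = -1608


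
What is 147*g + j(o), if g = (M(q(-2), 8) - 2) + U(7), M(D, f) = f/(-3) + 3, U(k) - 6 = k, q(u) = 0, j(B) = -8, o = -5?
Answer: 1658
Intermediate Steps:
U(k) = 6 + k
M(D, f) = 3 - f/3 (M(D, f) = -f/3 + 3 = 3 - f/3)
g = 34/3 (g = ((3 - ⅓*8) - 2) + (6 + 7) = ((3 - 8/3) - 2) + 13 = (⅓ - 2) + 13 = -5/3 + 13 = 34/3 ≈ 11.333)
147*g + j(o) = 147*(34/3) - 8 = 1666 - 8 = 1658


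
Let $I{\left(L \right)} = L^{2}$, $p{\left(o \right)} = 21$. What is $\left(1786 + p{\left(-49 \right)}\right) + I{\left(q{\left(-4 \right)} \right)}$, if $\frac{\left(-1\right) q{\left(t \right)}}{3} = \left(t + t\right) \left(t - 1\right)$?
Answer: $16207$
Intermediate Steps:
$q{\left(t \right)} = - 6 t \left(-1 + t\right)$ ($q{\left(t \right)} = - 3 \left(t + t\right) \left(t - 1\right) = - 3 \cdot 2 t \left(-1 + t\right) = - 6 t \left(-1 + t\right)$)
$\left(1786 + p{\left(-49 \right)}\right) + I{\left(q{\left(-4 \right)} \right)} = \left(1786 + 21\right) + \left(6 \left(-4\right) \left(1 - -4\right)\right)^{2} = 1807 + \left(6 \left(-4\right) \left(1 + 4\right)\right)^{2} = 1807 + \left(6 \left(-4\right) 5\right)^{2} = 1807 + \left(-120\right)^{2} = 1807 + 14400 = 16207$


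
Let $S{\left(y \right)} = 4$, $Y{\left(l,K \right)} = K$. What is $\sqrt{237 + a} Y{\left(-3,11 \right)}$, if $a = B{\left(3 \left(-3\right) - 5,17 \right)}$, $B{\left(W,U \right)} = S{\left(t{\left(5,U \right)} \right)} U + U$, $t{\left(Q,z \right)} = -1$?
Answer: $11 \sqrt{322} \approx 197.39$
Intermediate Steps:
$B{\left(W,U \right)} = 5 U$ ($B{\left(W,U \right)} = 4 U + U = 5 U$)
$a = 85$ ($a = 5 \cdot 17 = 85$)
$\sqrt{237 + a} Y{\left(-3,11 \right)} = \sqrt{237 + 85} \cdot 11 = \sqrt{322} \cdot 11 = 11 \sqrt{322}$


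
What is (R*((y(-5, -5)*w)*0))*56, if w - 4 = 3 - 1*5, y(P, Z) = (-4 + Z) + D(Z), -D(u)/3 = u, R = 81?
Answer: 0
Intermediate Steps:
D(u) = -3*u
y(P, Z) = -4 - 2*Z (y(P, Z) = (-4 + Z) - 3*Z = -4 - 2*Z)
w = 2 (w = 4 + (3 - 1*5) = 4 + (3 - 5) = 4 - 2 = 2)
(R*((y(-5, -5)*w)*0))*56 = (81*(((-4 - 2*(-5))*2)*0))*56 = (81*(((-4 + 10)*2)*0))*56 = (81*((6*2)*0))*56 = (81*(12*0))*56 = (81*0)*56 = 0*56 = 0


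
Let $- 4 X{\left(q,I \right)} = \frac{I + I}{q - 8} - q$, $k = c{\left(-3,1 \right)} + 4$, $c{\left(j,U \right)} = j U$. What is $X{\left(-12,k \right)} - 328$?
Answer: $- \frac{13239}{40} \approx -330.98$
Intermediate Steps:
$c{\left(j,U \right)} = U j$
$k = 1$ ($k = 1 \left(-3\right) + 4 = -3 + 4 = 1$)
$X{\left(q,I \right)} = \frac{q}{4} - \frac{I}{2 \left(-8 + q\right)}$ ($X{\left(q,I \right)} = - \frac{\frac{I + I}{q - 8} - q}{4} = - \frac{\frac{2 I}{-8 + q} - q}{4} = - \frac{- q + \frac{2 I}{-8 + q}}{4} = \frac{q}{4} - \frac{I}{2 \left(-8 + q\right)}$)
$X{\left(-12,k \right)} - 328 = \frac{\left(-12\right)^{2} - -96 - 2}{4 \left(-8 - 12\right)} - 328 = \frac{144 + 96 - 2}{4 \left(-20\right)} - 328 = \frac{1}{4} \left(- \frac{1}{20}\right) 238 - 328 = - \frac{119}{40} - 328 = - \frac{13239}{40}$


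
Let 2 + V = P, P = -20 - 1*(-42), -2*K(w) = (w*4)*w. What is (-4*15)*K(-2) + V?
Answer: 500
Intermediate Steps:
K(w) = -2*w² (K(w) = -w*4*w/2 = -4*w*w/2 = -2*w²)
P = 22 (P = -20 + 42 = 22)
V = 20 (V = -2 + 22 = 20)
(-4*15)*K(-2) + V = (-4*15)*(-2*(-2)²) + 20 = (-1*60)*(-2*4) + 20 = -60*(-8) + 20 = 480 + 20 = 500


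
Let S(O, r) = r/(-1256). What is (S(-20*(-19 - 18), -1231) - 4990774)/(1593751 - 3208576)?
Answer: 6268410913/2028220200 ≈ 3.0906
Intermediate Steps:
S(O, r) = -r/1256 (S(O, r) = r*(-1/1256) = -r/1256)
(S(-20*(-19 - 18), -1231) - 4990774)/(1593751 - 3208576) = (-1/1256*(-1231) - 4990774)/(1593751 - 3208576) = (1231/1256 - 4990774)/(-1614825) = -6268410913/1256*(-1/1614825) = 6268410913/2028220200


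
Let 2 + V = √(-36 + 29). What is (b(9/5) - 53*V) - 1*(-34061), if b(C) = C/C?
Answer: 34168 - 53*I*√7 ≈ 34168.0 - 140.22*I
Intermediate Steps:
b(C) = 1
V = -2 + I*√7 (V = -2 + √(-36 + 29) = -2 + √(-7) = -2 + I*√7 ≈ -2.0 + 2.6458*I)
(b(9/5) - 53*V) - 1*(-34061) = (1 - 53*(-2 + I*√7)) - 1*(-34061) = (1 + (106 - 53*I*√7)) + 34061 = (107 - 53*I*√7) + 34061 = 34168 - 53*I*√7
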